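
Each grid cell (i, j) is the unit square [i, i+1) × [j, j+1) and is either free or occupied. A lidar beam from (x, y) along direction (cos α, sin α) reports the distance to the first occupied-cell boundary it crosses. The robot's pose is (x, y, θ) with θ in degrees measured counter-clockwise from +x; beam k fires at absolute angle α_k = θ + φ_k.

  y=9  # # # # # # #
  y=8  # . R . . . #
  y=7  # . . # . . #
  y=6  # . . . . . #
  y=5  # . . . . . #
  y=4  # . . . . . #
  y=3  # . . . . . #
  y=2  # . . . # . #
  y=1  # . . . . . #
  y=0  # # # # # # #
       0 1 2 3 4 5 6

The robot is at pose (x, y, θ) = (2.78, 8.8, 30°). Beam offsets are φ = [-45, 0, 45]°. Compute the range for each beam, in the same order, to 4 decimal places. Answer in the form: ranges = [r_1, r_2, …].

ranges = [3.3336, 0.4000, 0.2071]

beam 1: φ=-45°, α=345°
  dir = (cos 345°, sin 345°) = (0.9659, -0.2588); from cell (2,8)
  next x-line at t=0.2278, next y-line at t=3.0910; Δt_x=1.0353, Δt_y=3.8637
    x: enter (3,8) at t=0.2278
    x: enter (4,8) at t=1.2630
    x: enter (5,8) at t=2.2983
    y: enter (5,7) at t=3.0910
    x: enter (6,7) at t=3.3336 ← occupied
  → r_1 = 3.3336
beam 2: φ=0°, α=30°
  dir = (cos 30°, sin 30°) = (0.8660, 0.5000); from cell (2,8)
  next x-line at t=0.2540, next y-line at t=0.4000; Δt_x=1.1547, Δt_y=2.0000
    x: enter (3,8) at t=0.2540
    y: enter (3,9) at t=0.4000 ← occupied
  → r_2 = 0.4000
beam 3: φ=45°, α=75°
  dir = (cos 75°, sin 75°) = (0.2588, 0.9659); from cell (2,8)
  next x-line at t=0.8500, next y-line at t=0.2071; Δt_x=3.8637, Δt_y=1.0353
    y: enter (2,9) at t=0.2071 ← occupied
  → r_3 = 0.2071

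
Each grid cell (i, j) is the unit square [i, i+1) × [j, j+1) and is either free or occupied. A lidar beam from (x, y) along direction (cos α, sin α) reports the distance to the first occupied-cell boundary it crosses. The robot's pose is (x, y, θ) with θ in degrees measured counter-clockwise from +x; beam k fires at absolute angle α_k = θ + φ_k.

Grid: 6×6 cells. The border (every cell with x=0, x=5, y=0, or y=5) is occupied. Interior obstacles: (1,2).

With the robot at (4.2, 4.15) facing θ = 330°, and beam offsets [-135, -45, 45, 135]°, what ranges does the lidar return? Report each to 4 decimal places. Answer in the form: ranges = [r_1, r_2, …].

ranges = [3.3129, 3.0910, 0.8282, 0.8800]

beam 1: φ=-135°, α=195°
  direction (-0.9659, -0.2588); cell (4,4); t to first gridline: x 0.2071, y 0.5796 (then +1.0353 / +3.8637)
    (3,4) via x @ 0.2071
    (3,3) via y @ 0.5796
    (2,3) via x @ 1.2423
    (1,3) via x @ 2.2776
    (0,3) via x @ 3.3129  # hit
  → r_1 = 3.3129
beam 2: φ=-45°, α=285°
  direction (0.2588, -0.9659); cell (4,4); t to first gridline: x 3.0910, y 0.1553 (then +3.8637 / +1.0353)
    (4,3) via y @ 0.1553
    (4,2) via y @ 1.1906
    (4,1) via y @ 2.2258
    (5,1) via x @ 3.0910  # hit
  → r_2 = 3.0910
beam 3: φ=45°, α=15°
  direction (0.9659, 0.2588); cell (4,4); t to first gridline: x 0.8282, y 3.2841 (then +1.0353 / +3.8637)
    (5,4) via x @ 0.8282  # hit
  → r_3 = 0.8282
beam 4: φ=135°, α=105°
  direction (-0.2588, 0.9659); cell (4,4); t to first gridline: x 0.7727, y 0.8800 (then +3.8637 / +1.0353)
    (3,4) via x @ 0.7727
    (3,5) via y @ 0.8800  # hit
  → r_4 = 0.8800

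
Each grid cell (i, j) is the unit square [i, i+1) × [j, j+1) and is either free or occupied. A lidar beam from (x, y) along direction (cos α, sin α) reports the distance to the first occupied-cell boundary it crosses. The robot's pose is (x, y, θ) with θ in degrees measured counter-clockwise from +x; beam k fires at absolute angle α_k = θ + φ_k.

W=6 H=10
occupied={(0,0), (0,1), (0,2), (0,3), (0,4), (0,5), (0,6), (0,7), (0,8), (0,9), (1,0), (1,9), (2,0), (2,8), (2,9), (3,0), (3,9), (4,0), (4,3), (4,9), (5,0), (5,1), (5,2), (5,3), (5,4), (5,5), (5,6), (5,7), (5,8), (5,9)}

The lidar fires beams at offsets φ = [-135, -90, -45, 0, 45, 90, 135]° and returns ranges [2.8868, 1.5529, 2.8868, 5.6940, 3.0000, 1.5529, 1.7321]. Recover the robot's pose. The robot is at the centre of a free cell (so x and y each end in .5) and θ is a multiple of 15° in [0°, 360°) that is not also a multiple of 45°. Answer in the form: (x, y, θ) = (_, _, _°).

Enumerate (i+0.5, j+0.5, θ) over the 30 free cells and 16 admissible headings. For each, cast all 7 beams and compare to the given ranges.
  (4.5, 8.5, 240°): beam 1 = 0.5176 ≠ 2.8868 ✗
  (4.5, 1.5, 150°): beam 1 = 0.5176 ≠ 2.8868 ✗
  (1.5, 8.5, 30°): beam 1 = 1.9319 ≠ 2.8868 ✗
  (1.5, 4.5, 105°): beam 2 = 3.6235 ≠ 1.5529 ✗
  …
  (2.5, 3.5, 75°): r_1=2.8868, r_2=1.5529, r_3=2.8868, r_4=5.6940, r_5=3.0000, r_6=1.5529, r_7=1.7321 — all match ✓
No second candidate reproduces the full scan.

(x, y, θ) = (2.5, 3.5, 75°)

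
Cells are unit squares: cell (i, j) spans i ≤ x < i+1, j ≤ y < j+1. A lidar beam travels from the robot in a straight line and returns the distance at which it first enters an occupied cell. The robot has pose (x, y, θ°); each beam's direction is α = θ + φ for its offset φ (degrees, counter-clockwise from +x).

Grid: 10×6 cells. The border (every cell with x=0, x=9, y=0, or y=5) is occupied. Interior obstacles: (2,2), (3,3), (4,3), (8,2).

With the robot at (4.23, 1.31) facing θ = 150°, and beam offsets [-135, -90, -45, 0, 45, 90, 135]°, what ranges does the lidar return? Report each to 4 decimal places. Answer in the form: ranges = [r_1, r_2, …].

beam 1: φ=-135°, α=15°
  dir = (cos 15°, sin 15°) = (0.9659, 0.2588); from cell (4,1)
  next x-line at t=0.7972, next y-line at t=2.6660; Δt_x=1.0353, Δt_y=3.8637
    x: enter (5,1) at t=0.7972
    x: enter (6,1) at t=1.8324
    y: enter (6,2) at t=2.6660
    x: enter (7,2) at t=2.8677
    x: enter (8,2) at t=3.9030 ← occupied
  → r_1 = 3.9030
beam 2: φ=-90°, α=60°
  dir = (cos 60°, sin 60°) = (0.5000, 0.8660); from cell (4,1)
  next x-line at t=1.5400, next y-line at t=0.7967; Δt_x=2.0000, Δt_y=1.1547
    y: enter (4,2) at t=0.7967
    x: enter (5,2) at t=1.5400
    y: enter (5,3) at t=1.9514
    y: enter (5,4) at t=3.1061
    x: enter (6,4) at t=3.5400
    y: enter (6,5) at t=4.2608 ← occupied
  → r_2 = 4.2608
beam 3: φ=-45°, α=105°
  dir = (cos 105°, sin 105°) = (-0.2588, 0.9659); from cell (4,1)
  next x-line at t=0.8887, next y-line at t=0.7143; Δt_x=3.8637, Δt_y=1.0353
    y: enter (4,2) at t=0.7143
    x: enter (3,2) at t=0.8887
    y: enter (3,3) at t=1.7496 ← occupied
  → r_3 = 1.7496
beam 4: φ=0°, α=150°
  dir = (cos 150°, sin 150°) = (-0.8660, 0.5000); from cell (4,1)
  next x-line at t=0.2656, next y-line at t=1.3800; Δt_x=1.1547, Δt_y=2.0000
    x: enter (3,1) at t=0.2656
    y: enter (3,2) at t=1.3800
    x: enter (2,2) at t=1.4203 ← occupied
  → r_4 = 1.4203
beam 5: φ=45°, α=195°
  dir = (cos 195°, sin 195°) = (-0.9659, -0.2588); from cell (4,1)
  next x-line at t=0.2381, next y-line at t=1.1977; Δt_x=1.0353, Δt_y=3.8637
    x: enter (3,1) at t=0.2381
    y: enter (3,0) at t=1.1977 ← occupied
  → r_5 = 1.1977
beam 6: φ=90°, α=240°
  dir = (cos 240°, sin 240°) = (-0.5000, -0.8660); from cell (4,1)
  next x-line at t=0.4600, next y-line at t=0.3580; Δt_x=2.0000, Δt_y=1.1547
    y: enter (4,0) at t=0.3580 ← occupied
  → r_6 = 0.3580
beam 7: φ=135°, α=285°
  dir = (cos 285°, sin 285°) = (0.2588, -0.9659); from cell (4,1)
  next x-line at t=2.9751, next y-line at t=0.3209; Δt_x=3.8637, Δt_y=1.0353
    y: enter (4,0) at t=0.3209 ← occupied
  → r_7 = 0.3209

ranges = [3.9030, 4.2608, 1.7496, 1.4203, 1.1977, 0.3580, 0.3209]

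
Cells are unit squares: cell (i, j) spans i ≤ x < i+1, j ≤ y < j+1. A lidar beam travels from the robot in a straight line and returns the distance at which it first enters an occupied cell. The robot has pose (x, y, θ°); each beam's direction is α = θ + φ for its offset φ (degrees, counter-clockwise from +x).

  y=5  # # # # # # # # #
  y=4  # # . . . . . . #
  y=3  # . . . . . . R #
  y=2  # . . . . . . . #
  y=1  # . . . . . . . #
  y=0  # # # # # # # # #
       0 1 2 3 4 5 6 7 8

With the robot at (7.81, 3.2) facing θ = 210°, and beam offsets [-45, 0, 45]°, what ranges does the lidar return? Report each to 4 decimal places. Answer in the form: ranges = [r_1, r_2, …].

beam 1: φ=-45°, α=165°
  d=(-0.9659,0.2588)  start (7,3)  tX=0.8386 tY=3.0910  stride 1/|dx|=1.0353 1/|dy|=3.8637
    cross x-line → (6,3), t=0.8386
    cross x-line → (5,3), t=1.8738
    cross x-line → (4,3), t=2.9091
    cross y-line → (4,4), t=3.0910
    cross x-line → (3,4), t=3.9444
    cross x-line → (2,4), t=4.9797
    cross x-line → (1,4), t=6.0150 (wall)
  → r_1 = 6.0150
beam 2: φ=0°, α=210°
  d=(-0.8660,-0.5000)  start (7,3)  tX=0.9353 tY=0.4000  stride 1/|dx|=1.1547 1/|dy|=2.0000
    cross y-line → (7,2), t=0.4000
    cross x-line → (6,2), t=0.9353
    cross x-line → (5,2), t=2.0900
    cross y-line → (5,1), t=2.4000
    cross x-line → (4,1), t=3.2447
    cross x-line → (3,1), t=4.3994
    cross y-line → (3,0), t=4.4000 (wall)
  → r_2 = 4.4000
beam 3: φ=45°, α=255°
  d=(-0.2588,-0.9659)  start (7,3)  tX=3.1296 tY=0.2071  stride 1/|dx|=3.8637 1/|dy|=1.0353
    cross y-line → (7,2), t=0.2071
    cross y-line → (7,1), t=1.2423
    cross y-line → (7,0), t=2.2776 (wall)
  → r_3 = 2.2776

ranges = [6.0150, 4.4000, 2.2776]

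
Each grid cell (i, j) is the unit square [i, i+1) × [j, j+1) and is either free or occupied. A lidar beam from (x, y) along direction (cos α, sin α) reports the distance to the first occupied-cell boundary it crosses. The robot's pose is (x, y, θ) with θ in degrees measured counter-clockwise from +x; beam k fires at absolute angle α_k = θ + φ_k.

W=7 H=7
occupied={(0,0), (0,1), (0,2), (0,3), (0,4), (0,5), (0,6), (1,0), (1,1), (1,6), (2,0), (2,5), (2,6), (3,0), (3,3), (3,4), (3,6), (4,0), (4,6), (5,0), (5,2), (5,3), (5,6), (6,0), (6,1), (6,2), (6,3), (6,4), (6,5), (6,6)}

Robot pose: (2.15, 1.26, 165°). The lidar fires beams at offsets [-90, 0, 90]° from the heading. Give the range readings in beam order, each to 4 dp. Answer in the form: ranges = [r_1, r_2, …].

ranges = [3.2841, 0.1553, 0.2692]

beam 1: φ=-90°, α=75°
  d=(0.2588,0.9659)  start (2,1)  tX=3.2841 tY=0.7661  stride 1/|dx|=3.8637 1/|dy|=1.0353
    cross y-line → (2,2), t=0.7661
    cross y-line → (2,3), t=1.8014
    cross y-line → (2,4), t=2.8367
    cross x-line → (3,4), t=3.2841 (wall)
  → r_1 = 3.2841
beam 2: φ=0°, α=165°
  d=(-0.9659,0.2588)  start (2,1)  tX=0.1553 tY=2.8591  stride 1/|dx|=1.0353 1/|dy|=3.8637
    cross x-line → (1,1), t=0.1553 (wall)
  → r_2 = 0.1553
beam 3: φ=90°, α=255°
  d=(-0.2588,-0.9659)  start (2,1)  tX=0.5796 tY=0.2692  stride 1/|dx|=3.8637 1/|dy|=1.0353
    cross y-line → (2,0), t=0.2692 (wall)
  → r_3 = 0.2692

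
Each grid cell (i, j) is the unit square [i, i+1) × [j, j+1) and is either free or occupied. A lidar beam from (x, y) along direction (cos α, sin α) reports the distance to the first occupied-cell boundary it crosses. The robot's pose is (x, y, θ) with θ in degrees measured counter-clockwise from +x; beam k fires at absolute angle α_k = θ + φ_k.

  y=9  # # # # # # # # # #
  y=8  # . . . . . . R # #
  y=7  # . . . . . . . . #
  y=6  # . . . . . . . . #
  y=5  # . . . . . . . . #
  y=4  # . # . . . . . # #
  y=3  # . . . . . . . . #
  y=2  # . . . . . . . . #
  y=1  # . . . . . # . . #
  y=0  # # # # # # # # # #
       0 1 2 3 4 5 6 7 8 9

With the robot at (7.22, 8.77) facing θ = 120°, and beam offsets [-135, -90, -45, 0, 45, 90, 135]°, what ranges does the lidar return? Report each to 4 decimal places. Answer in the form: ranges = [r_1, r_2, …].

beam 1: φ=-135°, α=345°
  dir = (cos 345°, sin 345°) = (0.9659, -0.2588); from cell (7,8)
  next x-line at t=0.8075, next y-line at t=2.9751; Δt_x=1.0353, Δt_y=3.8637
    x: enter (8,8) at t=0.8075 ← occupied
  → r_1 = 0.8075
beam 2: φ=-90°, α=30°
  dir = (cos 30°, sin 30°) = (0.8660, 0.5000); from cell (7,8)
  next x-line at t=0.9007, next y-line at t=0.4600; Δt_x=1.1547, Δt_y=2.0000
    y: enter (7,9) at t=0.4600 ← occupied
  → r_2 = 0.4600
beam 3: φ=-45°, α=75°
  dir = (cos 75°, sin 75°) = (0.2588, 0.9659); from cell (7,8)
  next x-line at t=3.0137, next y-line at t=0.2381; Δt_x=3.8637, Δt_y=1.0353
    y: enter (7,9) at t=0.2381 ← occupied
  → r_3 = 0.2381
beam 4: φ=0°, α=120°
  dir = (cos 120°, sin 120°) = (-0.5000, 0.8660); from cell (7,8)
  next x-line at t=0.4400, next y-line at t=0.2656; Δt_x=2.0000, Δt_y=1.1547
    y: enter (7,9) at t=0.2656 ← occupied
  → r_4 = 0.2656
beam 5: φ=45°, α=165°
  dir = (cos 165°, sin 165°) = (-0.9659, 0.2588); from cell (7,8)
  next x-line at t=0.2278, next y-line at t=0.8887; Δt_x=1.0353, Δt_y=3.8637
    x: enter (6,8) at t=0.2278
    y: enter (6,9) at t=0.8887 ← occupied
  → r_5 = 0.8887
beam 6: φ=90°, α=210°
  dir = (cos 210°, sin 210°) = (-0.8660, -0.5000); from cell (7,8)
  next x-line at t=0.2540, next y-line at t=1.5400; Δt_x=1.1547, Δt_y=2.0000
    x: enter (6,8) at t=0.2540
    x: enter (5,8) at t=1.4087
    y: enter (5,7) at t=1.5400
    x: enter (4,7) at t=2.5634
    y: enter (4,6) at t=3.5400
    x: enter (3,6) at t=3.7181
    x: enter (2,6) at t=4.8728
    y: enter (2,5) at t=5.5400
    x: enter (1,5) at t=6.0275
    x: enter (0,5) at t=7.1822 ← occupied
  → r_6 = 7.1822
beam 7: φ=135°, α=255°
  dir = (cos 255°, sin 255°) = (-0.2588, -0.9659); from cell (7,8)
  next x-line at t=0.8500, next y-line at t=0.7972; Δt_x=3.8637, Δt_y=1.0353
    y: enter (7,7) at t=0.7972
    x: enter (6,7) at t=0.8500
    y: enter (6,6) at t=1.8324
    y: enter (6,5) at t=2.8677
    y: enter (6,4) at t=3.9030
    x: enter (5,4) at t=4.7137
    y: enter (5,3) at t=4.9383
    y: enter (5,2) at t=5.9735
    y: enter (5,1) at t=7.0088
    y: enter (5,0) at t=8.0441 ← occupied
  → r_7 = 8.0441

ranges = [0.8075, 0.4600, 0.2381, 0.2656, 0.8887, 7.1822, 8.0441]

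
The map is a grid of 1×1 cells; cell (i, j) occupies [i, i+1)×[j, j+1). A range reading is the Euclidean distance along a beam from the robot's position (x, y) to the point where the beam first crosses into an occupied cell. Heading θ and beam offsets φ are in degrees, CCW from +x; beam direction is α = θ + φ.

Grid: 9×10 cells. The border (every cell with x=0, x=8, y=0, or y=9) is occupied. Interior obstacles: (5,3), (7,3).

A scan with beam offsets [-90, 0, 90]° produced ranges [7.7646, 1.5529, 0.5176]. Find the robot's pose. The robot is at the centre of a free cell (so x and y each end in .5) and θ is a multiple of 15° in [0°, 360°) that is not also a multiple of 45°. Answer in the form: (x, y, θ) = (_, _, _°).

Enumerate (i+0.5, j+0.5, θ) over the 54 free cells and 16 admissible headings. For each, cast all 3 beams and compare to the given ranges.
  (5.5, 6.5, 195°): beam 1 = 2.5882 ≠ 7.7646 ✗
  (6.5, 4.5, 330°): beam 1 = 1.0000 ≠ 7.7646 ✗
  (6.5, 1.5, 240°): beam 1 = 6.3509 ≠ 7.7646 ✗
  (4.5, 7.5, 15°): beam 1 = 3.6235 ≠ 7.7646 ✗
  …
  (2.5, 1.5, 165°): r_1=7.7646, r_2=1.5529, r_3=0.5176 — all match ✓
No second candidate reproduces the full scan.

(x, y, θ) = (2.5, 1.5, 165°)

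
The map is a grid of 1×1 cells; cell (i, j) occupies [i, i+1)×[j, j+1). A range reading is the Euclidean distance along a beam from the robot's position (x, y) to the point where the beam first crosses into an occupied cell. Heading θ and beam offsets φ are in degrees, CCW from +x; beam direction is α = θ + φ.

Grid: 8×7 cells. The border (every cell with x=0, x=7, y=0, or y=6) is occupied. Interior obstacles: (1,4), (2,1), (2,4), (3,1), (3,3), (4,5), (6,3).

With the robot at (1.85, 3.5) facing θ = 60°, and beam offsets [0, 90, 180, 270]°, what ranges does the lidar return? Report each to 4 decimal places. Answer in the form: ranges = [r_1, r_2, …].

beam 1: φ=0°, α=60°
  dir = (cos 60°, sin 60°) = (0.5000, 0.8660); from cell (1,3)
  next x-line at t=0.3000, next y-line at t=0.5774; Δt_x=2.0000, Δt_y=1.1547
    x: enter (2,3) at t=0.3000
    y: enter (2,4) at t=0.5774 ← occupied
  → r_1 = 0.5774
beam 2: φ=90°, α=150°
  dir = (cos 150°, sin 150°) = (-0.8660, 0.5000); from cell (1,3)
  next x-line at t=0.9815, next y-line at t=1.0000; Δt_x=1.1547, Δt_y=2.0000
    x: enter (0,3) at t=0.9815 ← occupied
  → r_2 = 0.9815
beam 3: φ=180°, α=240°
  dir = (cos 240°, sin 240°) = (-0.5000, -0.8660); from cell (1,3)
  next x-line at t=1.7000, next y-line at t=0.5774; Δt_x=2.0000, Δt_y=1.1547
    y: enter (1,2) at t=0.5774
    x: enter (0,2) at t=1.7000 ← occupied
  → r_3 = 1.7000
beam 4: φ=270°, α=330°
  dir = (cos 330°, sin 330°) = (0.8660, -0.5000); from cell (1,3)
  next x-line at t=0.1732, next y-line at t=1.0000; Δt_x=1.1547, Δt_y=2.0000
    x: enter (2,3) at t=0.1732
    y: enter (2,2) at t=1.0000
    x: enter (3,2) at t=1.3279
    x: enter (4,2) at t=2.4826
    y: enter (4,1) at t=3.0000
    x: enter (5,1) at t=3.6373
    x: enter (6,1) at t=4.7920
    y: enter (6,0) at t=5.0000 ← occupied
  → r_4 = 5.0000

ranges = [0.5774, 0.9815, 1.7000, 5.0000]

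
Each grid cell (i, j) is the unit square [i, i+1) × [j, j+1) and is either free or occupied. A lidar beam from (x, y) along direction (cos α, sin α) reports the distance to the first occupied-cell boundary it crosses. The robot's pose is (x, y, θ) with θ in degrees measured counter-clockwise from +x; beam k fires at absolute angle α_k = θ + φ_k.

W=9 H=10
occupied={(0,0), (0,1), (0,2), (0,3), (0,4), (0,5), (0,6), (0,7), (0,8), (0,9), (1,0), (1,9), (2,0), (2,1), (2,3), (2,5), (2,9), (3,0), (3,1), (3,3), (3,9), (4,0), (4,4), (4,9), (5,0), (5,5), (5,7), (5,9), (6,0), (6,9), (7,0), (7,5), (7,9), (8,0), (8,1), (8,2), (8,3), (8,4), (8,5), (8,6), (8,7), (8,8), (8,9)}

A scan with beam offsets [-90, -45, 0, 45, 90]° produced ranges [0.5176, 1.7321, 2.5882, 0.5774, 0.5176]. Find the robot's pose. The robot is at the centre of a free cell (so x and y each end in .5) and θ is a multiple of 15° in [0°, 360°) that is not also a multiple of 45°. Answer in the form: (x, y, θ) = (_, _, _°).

(x, y, θ) = (5.5, 6.5, 15°)

Candidates: 47 free-cell centres × 16 headings = 752 poses. Raycast each; keep the one whose scan matches to 4 dp.
  (1.5, 3.5, 195°): beam 1 = 1.9319 ≠ 0.5176 ✗
  (4.5, 5.5, 255°): beam 1 = 1.5529 ≠ 0.5176 ✗
  (7.5, 1.5, 165°): beam 1 = 1.9319 ≠ 0.5176 ✗
  (4.5, 3.5, 120°): beam 1 = 3.0000 ≠ 0.5176 ✗
  …
  (5.5, 6.5, 15°): r_1=0.5176, r_2=1.7321, r_3=2.5882, r_4=0.5774, r_5=0.5176 — all match ✓
Unique over the lattice → pose = (5.5, 6.5, 15°).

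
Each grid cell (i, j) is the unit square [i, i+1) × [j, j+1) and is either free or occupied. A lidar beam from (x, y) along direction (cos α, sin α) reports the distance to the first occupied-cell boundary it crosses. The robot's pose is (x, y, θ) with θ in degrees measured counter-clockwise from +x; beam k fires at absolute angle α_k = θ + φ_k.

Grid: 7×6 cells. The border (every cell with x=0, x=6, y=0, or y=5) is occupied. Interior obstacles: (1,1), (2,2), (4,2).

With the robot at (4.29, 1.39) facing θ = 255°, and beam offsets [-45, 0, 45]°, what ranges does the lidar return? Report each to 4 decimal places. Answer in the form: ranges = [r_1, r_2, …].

ranges = [0.7800, 0.4038, 0.4503]

beam 1: φ=-45°, α=210°
  cosα=-0.8660 sinα=-0.5000 | (4,1) | tMaxX 0.3349 tMaxY 0.7800 | tΔX 1.1547 tΔY 2.0000
    t=0.3349 [x] (3,1)
    t=0.7800 [y] (3,0) — stop
  → r_1 = 0.7800
beam 2: φ=0°, α=255°
  cosα=-0.2588 sinα=-0.9659 | (4,1) | tMaxX 1.1205 tMaxY 0.4038 | tΔX 3.8637 tΔY 1.0353
    t=0.4038 [y] (4,0) — stop
  → r_2 = 0.4038
beam 3: φ=45°, α=300°
  cosα=0.5000 sinα=-0.8660 | (4,1) | tMaxX 1.4200 tMaxY 0.4503 | tΔX 2.0000 tΔY 1.1547
    t=0.4503 [y] (4,0) — stop
  → r_3 = 0.4503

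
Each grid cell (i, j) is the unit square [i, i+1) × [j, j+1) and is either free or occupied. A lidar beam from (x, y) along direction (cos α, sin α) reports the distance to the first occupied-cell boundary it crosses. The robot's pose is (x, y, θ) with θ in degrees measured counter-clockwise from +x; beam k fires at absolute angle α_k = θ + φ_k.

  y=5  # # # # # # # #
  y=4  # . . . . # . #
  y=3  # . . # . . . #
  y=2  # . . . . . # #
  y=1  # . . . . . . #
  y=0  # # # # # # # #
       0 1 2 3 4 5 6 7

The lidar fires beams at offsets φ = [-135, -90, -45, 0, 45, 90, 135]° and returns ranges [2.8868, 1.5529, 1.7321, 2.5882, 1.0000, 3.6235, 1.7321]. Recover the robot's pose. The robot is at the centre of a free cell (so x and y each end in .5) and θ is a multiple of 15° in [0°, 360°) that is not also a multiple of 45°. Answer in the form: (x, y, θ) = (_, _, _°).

(x, y, θ) = (4.5, 2.5, 105°)

The pose lattice has 21·16 = 336 candidates. Test each by forward raycasting.
  (2.5, 2.5, 105°): beam 1 = 3.0000 ≠ 2.8868 ✗
  (6.5, 4.5, 255°): beam 1 = 0.5774 ≠ 2.8868 ✗
  (1.5, 1.5, 330°): beam 1 = 0.5176 ≠ 2.8868 ✗
  …
  (4.5, 2.5, 105°): r_1=2.8868, r_2=1.5529, r_3=1.7321, r_4=2.5882, r_5=1.0000, r_6=3.6235, r_7=1.7321 — all match ✓
Unique over the lattice → pose = (4.5, 2.5, 105°).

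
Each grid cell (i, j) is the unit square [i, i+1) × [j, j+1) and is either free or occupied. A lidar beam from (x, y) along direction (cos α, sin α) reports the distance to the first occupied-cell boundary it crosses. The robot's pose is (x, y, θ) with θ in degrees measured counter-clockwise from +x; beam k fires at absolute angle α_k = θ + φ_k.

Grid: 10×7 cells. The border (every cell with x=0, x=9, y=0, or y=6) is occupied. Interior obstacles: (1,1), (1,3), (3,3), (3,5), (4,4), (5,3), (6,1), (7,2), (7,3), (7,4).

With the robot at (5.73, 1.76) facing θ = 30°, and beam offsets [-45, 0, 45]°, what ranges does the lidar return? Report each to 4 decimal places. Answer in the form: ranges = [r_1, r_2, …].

ranges = [0.2795, 0.3118, 4.3896]

beam 1: φ=-45°, α=345°
  cosα=0.9659 sinα=-0.2588 | (5,1) | tMaxX 0.2795 tMaxY 2.9364 | tΔX 1.0353 tΔY 3.8637
    t=0.2795 [x] (6,1) — stop
  → r_1 = 0.2795
beam 2: φ=0°, α=30°
  cosα=0.8660 sinα=0.5000 | (5,1) | tMaxX 0.3118 tMaxY 0.4800 | tΔX 1.1547 tΔY 2.0000
    t=0.3118 [x] (6,1) — stop
  → r_2 = 0.3118
beam 3: φ=45°, α=75°
  cosα=0.2588 sinα=0.9659 | (5,1) | tMaxX 1.0432 tMaxY 0.2485 | tΔX 3.8637 tΔY 1.0353
    t=0.2485 [y] (5,2)
    t=1.0432 [x] (6,2)
    t=1.2837 [y] (6,3)
    t=2.3190 [y] (6,4)
    t=3.3543 [y] (6,5)
    t=4.3896 [y] (6,6) — stop
  → r_3 = 4.3896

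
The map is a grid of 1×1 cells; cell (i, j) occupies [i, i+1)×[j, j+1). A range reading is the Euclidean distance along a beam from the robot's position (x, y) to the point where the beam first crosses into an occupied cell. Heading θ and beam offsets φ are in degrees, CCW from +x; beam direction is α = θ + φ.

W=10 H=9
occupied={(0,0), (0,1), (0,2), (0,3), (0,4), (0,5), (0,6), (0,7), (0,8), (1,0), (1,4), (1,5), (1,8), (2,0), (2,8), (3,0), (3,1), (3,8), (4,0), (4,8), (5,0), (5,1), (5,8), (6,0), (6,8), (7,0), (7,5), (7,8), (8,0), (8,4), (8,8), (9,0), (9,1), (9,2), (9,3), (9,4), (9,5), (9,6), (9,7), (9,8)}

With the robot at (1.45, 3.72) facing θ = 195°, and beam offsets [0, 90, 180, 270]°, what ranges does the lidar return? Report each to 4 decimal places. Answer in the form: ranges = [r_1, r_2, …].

ranges = [0.4659, 2.8160, 5.7458, 0.2899]

beam 1: φ=0°, α=195°
  dir = (cos 195°, sin 195°) = (-0.9659, -0.2588); from cell (1,3)
  next x-line at t=0.4659, next y-line at t=2.7819; Δt_x=1.0353, Δt_y=3.8637
    x: enter (0,3) at t=0.4659 ← occupied
  → r_1 = 0.4659
beam 2: φ=90°, α=285°
  dir = (cos 285°, sin 285°) = (0.2588, -0.9659); from cell (1,3)
  next x-line at t=2.1250, next y-line at t=0.7454; Δt_x=3.8637, Δt_y=1.0353
    y: enter (1,2) at t=0.7454
    y: enter (1,1) at t=1.7807
    x: enter (2,1) at t=2.1250
    y: enter (2,0) at t=2.8160 ← occupied
  → r_2 = 2.8160
beam 3: φ=180°, α=15°
  dir = (cos 15°, sin 15°) = (0.9659, 0.2588); from cell (1,3)
  next x-line at t=0.5694, next y-line at t=1.0818; Δt_x=1.0353, Δt_y=3.8637
    x: enter (2,3) at t=0.5694
    y: enter (2,4) at t=1.0818
    x: enter (3,4) at t=1.6047
    x: enter (4,4) at t=2.6400
    x: enter (5,4) at t=3.6752
    x: enter (6,4) at t=4.7105
    y: enter (6,5) at t=4.9455
    x: enter (7,5) at t=5.7458 ← occupied
  → r_3 = 5.7458
beam 4: φ=270°, α=105°
  dir = (cos 105°, sin 105°) = (-0.2588, 0.9659); from cell (1,3)
  next x-line at t=1.7387, next y-line at t=0.2899; Δt_x=3.8637, Δt_y=1.0353
    y: enter (1,4) at t=0.2899 ← occupied
  → r_4 = 0.2899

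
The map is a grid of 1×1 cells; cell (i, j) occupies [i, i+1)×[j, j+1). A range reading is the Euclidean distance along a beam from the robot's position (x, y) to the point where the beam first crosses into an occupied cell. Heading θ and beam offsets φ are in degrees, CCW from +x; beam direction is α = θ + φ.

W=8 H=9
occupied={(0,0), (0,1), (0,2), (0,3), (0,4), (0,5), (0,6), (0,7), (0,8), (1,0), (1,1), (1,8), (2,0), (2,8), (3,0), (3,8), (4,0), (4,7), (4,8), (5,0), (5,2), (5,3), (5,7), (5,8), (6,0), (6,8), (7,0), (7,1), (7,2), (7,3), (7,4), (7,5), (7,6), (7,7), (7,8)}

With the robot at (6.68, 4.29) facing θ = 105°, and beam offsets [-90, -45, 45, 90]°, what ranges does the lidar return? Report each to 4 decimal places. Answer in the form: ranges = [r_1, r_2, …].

ranges = [0.3313, 0.6400, 6.5587, 1.1205]

beam 1: φ=-90°, α=15°
  cosα=0.9659 sinα=0.2588 | (6,4) | tMaxX 0.3313 tMaxY 2.7432 | tΔX 1.0353 tΔY 3.8637
    t=0.3313 [x] (7,4) — stop
  → r_1 = 0.3313
beam 2: φ=-45°, α=60°
  cosα=0.5000 sinα=0.8660 | (6,4) | tMaxX 0.6400 tMaxY 0.8198 | tΔX 2.0000 tΔY 1.1547
    t=0.6400 [x] (7,4) — stop
  → r_2 = 0.6400
beam 3: φ=45°, α=150°
  cosα=-0.8660 sinα=0.5000 | (6,4) | tMaxX 0.7852 tMaxY 1.4200 | tΔX 1.1547 tΔY 2.0000
    t=0.7852 [x] (5,4)
    t=1.4200 [y] (5,5)
    t=1.9399 [x] (4,5)
    t=3.0946 [x] (3,5)
    t=3.4200 [y] (3,6)
    t=4.2493 [x] (2,6)
    t=5.4040 [x] (1,6)
    t=5.4200 [y] (1,7)
    t=6.5587 [x] (0,7) — stop
  → r_3 = 6.5587
beam 4: φ=90°, α=195°
  cosα=-0.9659 sinα=-0.2588 | (6,4) | tMaxX 0.7040 tMaxY 1.1205 | tΔX 1.0353 tΔY 3.8637
    t=0.7040 [x] (5,4)
    t=1.1205 [y] (5,3) — stop
  → r_4 = 1.1205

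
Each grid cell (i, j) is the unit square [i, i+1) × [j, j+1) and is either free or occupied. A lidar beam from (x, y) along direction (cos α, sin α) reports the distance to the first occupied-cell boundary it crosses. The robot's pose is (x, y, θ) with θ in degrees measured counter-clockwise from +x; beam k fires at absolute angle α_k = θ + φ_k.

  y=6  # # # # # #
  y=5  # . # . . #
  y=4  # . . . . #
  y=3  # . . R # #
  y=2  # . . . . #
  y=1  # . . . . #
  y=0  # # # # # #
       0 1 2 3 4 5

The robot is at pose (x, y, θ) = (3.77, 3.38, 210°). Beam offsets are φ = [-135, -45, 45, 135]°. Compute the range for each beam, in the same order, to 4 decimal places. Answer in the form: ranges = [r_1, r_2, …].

beam 1: φ=-135°, α=75°
  d=(0.2588,0.9659)  start (3,3)  tX=0.8887 tY=0.6419  stride 1/|dx|=3.8637 1/|dy|=1.0353
    cross y-line → (3,4), t=0.6419
    cross x-line → (4,4), t=0.8887
    cross y-line → (4,5), t=1.6771
    cross y-line → (4,6), t=2.7124 (wall)
  → r_1 = 2.7124
beam 2: φ=-45°, α=165°
  d=(-0.9659,0.2588)  start (3,3)  tX=0.7972 tY=2.3955  stride 1/|dx|=1.0353 1/|dy|=3.8637
    cross x-line → (2,3), t=0.7972
    cross x-line → (1,3), t=1.8324
    cross y-line → (1,4), t=2.3955
    cross x-line → (0,4), t=2.8677 (wall)
  → r_2 = 2.8677
beam 3: φ=45°, α=255°
  d=(-0.2588,-0.9659)  start (3,3)  tX=2.9751 tY=0.3934  stride 1/|dx|=3.8637 1/|dy|=1.0353
    cross y-line → (3,2), t=0.3934
    cross y-line → (3,1), t=1.4287
    cross y-line → (3,0), t=2.4640 (wall)
  → r_3 = 2.4640
beam 4: φ=135°, α=345°
  d=(0.9659,-0.2588)  start (3,3)  tX=0.2381 tY=1.4682  stride 1/|dx|=1.0353 1/|dy|=3.8637
    cross x-line → (4,3), t=0.2381 (wall)
  → r_4 = 0.2381

ranges = [2.7124, 2.8677, 2.4640, 0.2381]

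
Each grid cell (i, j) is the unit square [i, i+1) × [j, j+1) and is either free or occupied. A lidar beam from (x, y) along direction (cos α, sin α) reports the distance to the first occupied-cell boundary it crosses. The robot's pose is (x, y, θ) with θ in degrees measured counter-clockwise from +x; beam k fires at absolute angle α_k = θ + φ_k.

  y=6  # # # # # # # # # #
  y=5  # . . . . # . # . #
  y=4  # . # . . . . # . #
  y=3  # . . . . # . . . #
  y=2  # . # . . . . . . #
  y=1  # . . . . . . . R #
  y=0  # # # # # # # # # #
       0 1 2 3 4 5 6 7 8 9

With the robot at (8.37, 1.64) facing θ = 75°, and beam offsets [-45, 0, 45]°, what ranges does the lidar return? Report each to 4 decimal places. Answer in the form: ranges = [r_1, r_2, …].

beam 1: φ=-45°, α=30°
  cosα=0.8660 sinα=0.5000 | (8,1) | tMaxX 0.7275 tMaxY 0.7200 | tΔX 1.1547 tΔY 2.0000
    t=0.7200 [y] (8,2)
    t=0.7275 [x] (9,2) — stop
  → r_1 = 0.7275
beam 2: φ=0°, α=75°
  cosα=0.2588 sinα=0.9659 | (8,1) | tMaxX 2.4341 tMaxY 0.3727 | tΔX 3.8637 tΔY 1.0353
    t=0.3727 [y] (8,2)
    t=1.4080 [y] (8,3)
    t=2.4341 [x] (9,3) — stop
  → r_2 = 2.4341
beam 3: φ=45°, α=120°
  cosα=-0.5000 sinα=0.8660 | (8,1) | tMaxX 0.7400 tMaxY 0.4157 | tΔX 2.0000 tΔY 1.1547
    t=0.4157 [y] (8,2)
    t=0.7400 [x] (7,2)
    t=1.5704 [y] (7,3)
    t=2.7251 [y] (7,4) — stop
  → r_3 = 2.7251

ranges = [0.7275, 2.4341, 2.7251]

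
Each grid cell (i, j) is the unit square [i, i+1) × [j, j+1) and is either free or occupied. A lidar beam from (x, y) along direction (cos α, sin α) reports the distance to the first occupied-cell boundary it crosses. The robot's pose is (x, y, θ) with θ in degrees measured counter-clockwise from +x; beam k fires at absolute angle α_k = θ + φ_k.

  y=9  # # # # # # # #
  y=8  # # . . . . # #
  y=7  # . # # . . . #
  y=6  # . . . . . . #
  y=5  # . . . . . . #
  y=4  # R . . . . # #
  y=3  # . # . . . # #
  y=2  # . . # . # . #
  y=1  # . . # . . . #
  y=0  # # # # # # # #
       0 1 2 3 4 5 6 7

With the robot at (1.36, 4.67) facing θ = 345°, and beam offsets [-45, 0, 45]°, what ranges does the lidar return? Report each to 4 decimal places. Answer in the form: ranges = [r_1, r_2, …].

beam 1: φ=-45°, α=300°
  dir = (cos 300°, sin 300°) = (0.5000, -0.8660); from cell (1,4)
  next x-line at t=1.2800, next y-line at t=0.7736; Δt_x=2.0000, Δt_y=1.1547
    y: enter (1,3) at t=0.7736
    x: enter (2,3) at t=1.2800 ← occupied
  → r_1 = 1.2800
beam 2: φ=0°, α=345°
  dir = (cos 345°, sin 345°) = (0.9659, -0.2588); from cell (1,4)
  next x-line at t=0.6626, next y-line at t=2.5887; Δt_x=1.0353, Δt_y=3.8637
    x: enter (2,4) at t=0.6626
    x: enter (3,4) at t=1.6979
    y: enter (3,3) at t=2.5887
    x: enter (4,3) at t=2.7331
    x: enter (5,3) at t=3.7684
    x: enter (6,3) at t=4.8037 ← occupied
  → r_2 = 4.8037
beam 3: φ=45°, α=30°
  dir = (cos 30°, sin 30°) = (0.8660, 0.5000); from cell (1,4)
  next x-line at t=0.7390, next y-line at t=0.6600; Δt_x=1.1547, Δt_y=2.0000
    y: enter (1,5) at t=0.6600
    x: enter (2,5) at t=0.7390
    x: enter (3,5) at t=1.8937
    y: enter (3,6) at t=2.6600
    x: enter (4,6) at t=3.0484
    x: enter (5,6) at t=4.2031
    y: enter (5,7) at t=4.6600
    x: enter (6,7) at t=5.3578
    x: enter (7,7) at t=6.5125 ← occupied
  → r_3 = 6.5125

ranges = [1.2800, 4.8037, 6.5125]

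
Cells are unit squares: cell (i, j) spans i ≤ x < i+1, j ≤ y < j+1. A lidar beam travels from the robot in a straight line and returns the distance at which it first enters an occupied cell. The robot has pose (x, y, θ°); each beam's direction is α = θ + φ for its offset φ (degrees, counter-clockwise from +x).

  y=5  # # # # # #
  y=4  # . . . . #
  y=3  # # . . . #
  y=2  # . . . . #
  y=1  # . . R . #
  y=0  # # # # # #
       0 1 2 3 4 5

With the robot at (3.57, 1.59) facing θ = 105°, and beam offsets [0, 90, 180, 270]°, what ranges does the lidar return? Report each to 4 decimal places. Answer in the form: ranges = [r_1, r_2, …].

ranges = [3.5303, 2.2796, 0.6108, 1.4804]

beam 1: φ=0°, α=105°
  cosα=-0.2588 sinα=0.9659 | (3,1) | tMaxX 2.2023 tMaxY 0.4245 | tΔX 3.8637 tΔY 1.0353
    t=0.4245 [y] (3,2)
    t=1.4597 [y] (3,3)
    t=2.2023 [x] (2,3)
    t=2.4950 [y] (2,4)
    t=3.5303 [y] (2,5) — stop
  → r_1 = 3.5303
beam 2: φ=90°, α=195°
  cosα=-0.9659 sinα=-0.2588 | (3,1) | tMaxX 0.5901 tMaxY 2.2796 | tΔX 1.0353 tΔY 3.8637
    t=0.5901 [x] (2,1)
    t=1.6254 [x] (1,1)
    t=2.2796 [y] (1,0) — stop
  → r_2 = 2.2796
beam 3: φ=180°, α=285°
  cosα=0.2588 sinα=-0.9659 | (3,1) | tMaxX 1.6614 tMaxY 0.6108 | tΔX 3.8637 tΔY 1.0353
    t=0.6108 [y] (3,0) — stop
  → r_3 = 0.6108
beam 4: φ=270°, α=15°
  cosα=0.9659 sinα=0.2588 | (3,1) | tMaxX 0.4452 tMaxY 1.5841 | tΔX 1.0353 tΔY 3.8637
    t=0.4452 [x] (4,1)
    t=1.4804 [x] (5,1) — stop
  → r_4 = 1.4804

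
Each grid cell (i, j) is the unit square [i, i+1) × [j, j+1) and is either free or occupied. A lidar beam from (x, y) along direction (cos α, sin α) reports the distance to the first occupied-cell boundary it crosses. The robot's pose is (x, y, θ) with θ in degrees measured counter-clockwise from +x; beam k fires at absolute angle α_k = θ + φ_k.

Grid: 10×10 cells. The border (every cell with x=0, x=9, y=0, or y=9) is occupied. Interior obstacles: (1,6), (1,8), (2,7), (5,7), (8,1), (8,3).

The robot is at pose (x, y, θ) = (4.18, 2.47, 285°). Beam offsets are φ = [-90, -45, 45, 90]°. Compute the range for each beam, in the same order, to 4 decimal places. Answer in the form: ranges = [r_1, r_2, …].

beam 1: φ=-90°, α=195°
  d=(-0.9659,-0.2588)  start (4,2)  tX=0.1863 tY=1.8159  stride 1/|dx|=1.0353 1/|dy|=3.8637
    cross x-line → (3,2), t=0.1863
    cross x-line → (2,2), t=1.2216
    cross y-line → (2,1), t=1.8159
    cross x-line → (1,1), t=2.2569
    cross x-line → (0,1), t=3.2922 (wall)
  → r_1 = 3.2922
beam 2: φ=-45°, α=240°
  d=(-0.5000,-0.8660)  start (4,2)  tX=0.3600 tY=0.5427  stride 1/|dx|=2.0000 1/|dy|=1.1547
    cross x-line → (3,2), t=0.3600
    cross y-line → (3,1), t=0.5427
    cross y-line → (3,0), t=1.6974 (wall)
  → r_2 = 1.6974
beam 3: φ=45°, α=330°
  d=(0.8660,-0.5000)  start (4,2)  tX=0.9469 tY=0.9400  stride 1/|dx|=1.1547 1/|dy|=2.0000
    cross y-line → (4,1), t=0.9400
    cross x-line → (5,1), t=0.9469
    cross x-line → (6,1), t=2.1016
    cross y-line → (6,0), t=2.9400 (wall)
  → r_3 = 2.9400
beam 4: φ=90°, α=15°
  d=(0.9659,0.2588)  start (4,2)  tX=0.8489 tY=2.0478  stride 1/|dx|=1.0353 1/|dy|=3.8637
    cross x-line → (5,2), t=0.8489
    cross x-line → (6,2), t=1.8842
    cross y-line → (6,3), t=2.0478
    cross x-line → (7,3), t=2.9195
    cross x-line → (8,3), t=3.9548 (wall)
  → r_4 = 3.9548

ranges = [3.2922, 1.6974, 2.9400, 3.9548]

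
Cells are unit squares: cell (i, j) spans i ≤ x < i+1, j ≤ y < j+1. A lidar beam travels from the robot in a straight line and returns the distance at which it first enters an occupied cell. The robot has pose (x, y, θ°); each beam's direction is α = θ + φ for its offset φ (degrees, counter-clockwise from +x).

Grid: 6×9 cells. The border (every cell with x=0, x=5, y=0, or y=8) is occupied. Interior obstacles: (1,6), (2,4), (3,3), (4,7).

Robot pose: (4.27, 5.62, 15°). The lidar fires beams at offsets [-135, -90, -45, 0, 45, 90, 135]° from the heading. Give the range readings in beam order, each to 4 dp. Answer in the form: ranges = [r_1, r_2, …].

beam 1: φ=-135°, α=240°
  cosα=-0.5000 sinα=-0.8660 | (4,5) | tMaxX 0.5400 tMaxY 0.7159 | tΔX 2.0000 tΔY 1.1547
    t=0.5400 [x] (3,5)
    t=0.7159 [y] (3,4)
    t=1.8706 [y] (3,3) — stop
  → r_1 = 1.8706
beam 2: φ=-90°, α=285°
  cosα=0.2588 sinα=-0.9659 | (4,5) | tMaxX 2.8205 tMaxY 0.6419 | tΔX 3.8637 tΔY 1.0353
    t=0.6419 [y] (4,4)
    t=1.6771 [y] (4,3)
    t=2.7124 [y] (4,2)
    t=2.8205 [x] (5,2) — stop
  → r_2 = 2.8205
beam 3: φ=-45°, α=330°
  cosα=0.8660 sinα=-0.5000 | (4,5) | tMaxX 0.8429 tMaxY 1.2400 | tΔX 1.1547 tΔY 2.0000
    t=0.8429 [x] (5,5) — stop
  → r_3 = 0.8429
beam 4: φ=0°, α=15°
  cosα=0.9659 sinα=0.2588 | (4,5) | tMaxX 0.7558 tMaxY 1.4682 | tΔX 1.0353 tΔY 3.8637
    t=0.7558 [x] (5,5) — stop
  → r_4 = 0.7558
beam 5: φ=45°, α=60°
  cosα=0.5000 sinα=0.8660 | (4,5) | tMaxX 1.4600 tMaxY 0.4388 | tΔX 2.0000 tΔY 1.1547
    t=0.4388 [y] (4,6)
    t=1.4600 [x] (5,6) — stop
  → r_5 = 1.4600
beam 6: φ=90°, α=105°
  cosα=-0.2588 sinα=0.9659 | (4,5) | tMaxX 1.0432 tMaxY 0.3934 | tΔX 3.8637 tΔY 1.0353
    t=0.3934 [y] (4,6)
    t=1.0432 [x] (3,6)
    t=1.4287 [y] (3,7)
    t=2.4640 [y] (3,8) — stop
  → r_6 = 2.4640
beam 7: φ=135°, α=150°
  cosα=-0.8660 sinα=0.5000 | (4,5) | tMaxX 0.3118 tMaxY 0.7600 | tΔX 1.1547 tΔY 2.0000
    t=0.3118 [x] (3,5)
    t=0.7600 [y] (3,6)
    t=1.4665 [x] (2,6)
    t=2.6212 [x] (1,6) — stop
  → r_7 = 2.6212

ranges = [1.8706, 2.8205, 0.8429, 0.7558, 1.4600, 2.4640, 2.6212]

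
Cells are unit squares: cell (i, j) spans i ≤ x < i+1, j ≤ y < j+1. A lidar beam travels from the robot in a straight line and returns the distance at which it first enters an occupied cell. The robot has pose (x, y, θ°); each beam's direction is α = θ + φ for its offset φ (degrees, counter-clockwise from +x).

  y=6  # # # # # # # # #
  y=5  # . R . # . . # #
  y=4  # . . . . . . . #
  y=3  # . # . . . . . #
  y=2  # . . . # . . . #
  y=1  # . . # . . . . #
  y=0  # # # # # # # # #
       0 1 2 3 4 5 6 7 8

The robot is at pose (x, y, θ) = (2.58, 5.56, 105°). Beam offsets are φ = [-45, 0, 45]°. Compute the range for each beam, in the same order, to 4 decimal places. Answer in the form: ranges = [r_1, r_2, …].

ranges = [0.5081, 0.4555, 0.8800]

beam 1: φ=-45°, α=60°
  dir = (cos 60°, sin 60°) = (0.5000, 0.8660); from cell (2,5)
  next x-line at t=0.8400, next y-line at t=0.5081; Δt_x=2.0000, Δt_y=1.1547
    y: enter (2,6) at t=0.5081 ← occupied
  → r_1 = 0.5081
beam 2: φ=0°, α=105°
  dir = (cos 105°, sin 105°) = (-0.2588, 0.9659); from cell (2,5)
  next x-line at t=2.2409, next y-line at t=0.4555; Δt_x=3.8637, Δt_y=1.0353
    y: enter (2,6) at t=0.4555 ← occupied
  → r_2 = 0.4555
beam 3: φ=45°, α=150°
  dir = (cos 150°, sin 150°) = (-0.8660, 0.5000); from cell (2,5)
  next x-line at t=0.6697, next y-line at t=0.8800; Δt_x=1.1547, Δt_y=2.0000
    x: enter (1,5) at t=0.6697
    y: enter (1,6) at t=0.8800 ← occupied
  → r_3 = 0.8800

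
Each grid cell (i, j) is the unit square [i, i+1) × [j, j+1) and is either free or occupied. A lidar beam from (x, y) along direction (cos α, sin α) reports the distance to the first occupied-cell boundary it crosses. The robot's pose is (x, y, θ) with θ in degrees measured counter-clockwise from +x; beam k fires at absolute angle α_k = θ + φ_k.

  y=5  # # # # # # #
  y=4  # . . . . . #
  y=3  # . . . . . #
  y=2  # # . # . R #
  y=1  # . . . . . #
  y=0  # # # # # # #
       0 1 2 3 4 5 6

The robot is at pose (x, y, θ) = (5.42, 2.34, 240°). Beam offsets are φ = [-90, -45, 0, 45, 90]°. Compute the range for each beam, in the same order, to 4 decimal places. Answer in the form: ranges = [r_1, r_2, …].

ranges = [5.1038, 4.5759, 1.5473, 1.3873, 0.6697]

beam 1: φ=-90°, α=150°
  d=(-0.8660,0.5000)  start (5,2)  tX=0.4850 tY=1.3200  stride 1/|dx|=1.1547 1/|dy|=2.0000
    cross x-line → (4,2), t=0.4850
    cross y-line → (4,3), t=1.3200
    cross x-line → (3,3), t=1.6397
    cross x-line → (2,3), t=2.7944
    cross y-line → (2,4), t=3.3200
    cross x-line → (1,4), t=3.9491
    cross x-line → (0,4), t=5.1038 (wall)
  → r_1 = 5.1038
beam 2: φ=-45°, α=195°
  d=(-0.9659,-0.2588)  start (5,2)  tX=0.4348 tY=1.3137  stride 1/|dx|=1.0353 1/|dy|=3.8637
    cross x-line → (4,2), t=0.4348
    cross y-line → (4,1), t=1.3137
    cross x-line → (3,1), t=1.4701
    cross x-line → (2,1), t=2.5054
    cross x-line → (1,1), t=3.5406
    cross x-line → (0,1), t=4.5759 (wall)
  → r_2 = 4.5759
beam 3: φ=0°, α=240°
  d=(-0.5000,-0.8660)  start (5,2)  tX=0.8400 tY=0.3926  stride 1/|dx|=2.0000 1/|dy|=1.1547
    cross y-line → (5,1), t=0.3926
    cross x-line → (4,1), t=0.8400
    cross y-line → (4,0), t=1.5473 (wall)
  → r_3 = 1.5473
beam 4: φ=45°, α=285°
  d=(0.2588,-0.9659)  start (5,2)  tX=2.2409 tY=0.3520  stride 1/|dx|=3.8637 1/|dy|=1.0353
    cross y-line → (5,1), t=0.3520
    cross y-line → (5,0), t=1.3873 (wall)
  → r_4 = 1.3873
beam 5: φ=90°, α=330°
  d=(0.8660,-0.5000)  start (5,2)  tX=0.6697 tY=0.6800  stride 1/|dx|=1.1547 1/|dy|=2.0000
    cross x-line → (6,2), t=0.6697 (wall)
  → r_5 = 0.6697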